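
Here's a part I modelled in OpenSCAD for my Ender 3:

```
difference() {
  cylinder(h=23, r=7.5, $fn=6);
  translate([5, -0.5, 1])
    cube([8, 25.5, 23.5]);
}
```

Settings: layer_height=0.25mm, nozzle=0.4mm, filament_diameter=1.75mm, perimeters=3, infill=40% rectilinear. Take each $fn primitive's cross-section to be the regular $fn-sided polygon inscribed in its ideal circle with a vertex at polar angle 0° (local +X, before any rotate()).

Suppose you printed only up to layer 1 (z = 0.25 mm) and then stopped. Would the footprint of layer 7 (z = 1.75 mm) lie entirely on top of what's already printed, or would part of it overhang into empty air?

Compare the two slices. At z = 0.25: the r=7.5 cylinder contributes a regular 6-gon of circumradius 7.5 (area = (6/2)·7.500²·sin(360°/6) = 146.14 mm²); the cube at (5, -0.5) does not reach this height (z outside [1, 24.5]); After the difference (first − rest): none of the subtracted shapes is present at this height, so the r=7.5 cylinder is unchanged — area = 146.14 mm². At z = 1.75: the r=7.5 cylinder gives a regular 6-gon of circumradius 7.5 (constant along its height) (area = (6/2)·7.500²·sin(360°/6) = 146.14 mm²); the cube at (5, -0.5) is present — its section is the full 8×25.5 rectangle (area 204.00 mm²); After the difference (first − rest): starting from the r=7.5 cylinder (146.14 mm²), the 8×25.5 cube at (5, -0.5) partially overlaps it — only the 6.59 mm² overlap (of its 204.00 mm²) is removed, clipping the outline — area = 139.55 mm². Checking containment: the cross-section at z = 1.75 is a subset of the cross-section at z = 0.25.

entirely on top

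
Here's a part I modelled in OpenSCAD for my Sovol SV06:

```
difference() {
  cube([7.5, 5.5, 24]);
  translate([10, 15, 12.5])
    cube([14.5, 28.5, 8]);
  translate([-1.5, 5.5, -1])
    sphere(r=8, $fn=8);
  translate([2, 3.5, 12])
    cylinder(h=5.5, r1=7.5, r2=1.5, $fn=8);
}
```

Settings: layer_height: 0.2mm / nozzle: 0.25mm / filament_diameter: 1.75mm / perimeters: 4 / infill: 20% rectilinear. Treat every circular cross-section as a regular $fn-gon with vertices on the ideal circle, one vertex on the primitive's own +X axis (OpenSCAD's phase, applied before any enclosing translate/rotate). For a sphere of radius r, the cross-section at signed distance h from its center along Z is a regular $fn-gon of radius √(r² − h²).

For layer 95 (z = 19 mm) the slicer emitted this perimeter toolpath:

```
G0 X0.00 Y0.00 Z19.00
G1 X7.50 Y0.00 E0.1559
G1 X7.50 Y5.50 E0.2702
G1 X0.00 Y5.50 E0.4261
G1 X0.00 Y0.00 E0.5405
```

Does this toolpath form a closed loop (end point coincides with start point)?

yes

Start point (G0): (0.00, 0.00). End point (last G1): the path returns to the start — closed.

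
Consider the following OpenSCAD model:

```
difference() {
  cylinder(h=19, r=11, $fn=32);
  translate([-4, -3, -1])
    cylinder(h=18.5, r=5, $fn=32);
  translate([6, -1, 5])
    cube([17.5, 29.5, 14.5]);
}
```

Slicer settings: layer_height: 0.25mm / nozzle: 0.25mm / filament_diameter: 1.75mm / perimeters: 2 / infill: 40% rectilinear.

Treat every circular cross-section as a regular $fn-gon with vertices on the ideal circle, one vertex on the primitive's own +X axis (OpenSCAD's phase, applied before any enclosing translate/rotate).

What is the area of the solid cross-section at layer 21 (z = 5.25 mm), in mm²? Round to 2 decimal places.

At z = 5.25 mm: the r=11 cylinder gives a regular 32-gon of circumradius 11 (constant along its height) (area = (32/2)·11.000²·sin(360°/32) = 377.69 mm²); the cylinder at (-4, -3): section is a regular 32-gon, circumradius r=5 (area = (32/2)·5.000²·sin(360°/32) = 78.04 mm²); the cube at (6, -1) (footprint 17.5×29.5) is included at this height (area 516.25 mm²); Subtracting the remaining from the first: starting from the r=11 cylinder (377.69 mm²), the r=5 cylinder at (-4, -3) lies wholly inside it (removes its full 78.04 mm² and its 31.37 mm outline becomes a hole wall); the 17.5×29.5 cube at (6, -1) partially overlaps it — only the 37.04 mm² overlap (of its 516.25 mm²) is removed, clipping the outline — area = 262.62 mm². Overall, the cross-section is one region with 1 hole. Net area = 262.62 mm².

262.62 mm²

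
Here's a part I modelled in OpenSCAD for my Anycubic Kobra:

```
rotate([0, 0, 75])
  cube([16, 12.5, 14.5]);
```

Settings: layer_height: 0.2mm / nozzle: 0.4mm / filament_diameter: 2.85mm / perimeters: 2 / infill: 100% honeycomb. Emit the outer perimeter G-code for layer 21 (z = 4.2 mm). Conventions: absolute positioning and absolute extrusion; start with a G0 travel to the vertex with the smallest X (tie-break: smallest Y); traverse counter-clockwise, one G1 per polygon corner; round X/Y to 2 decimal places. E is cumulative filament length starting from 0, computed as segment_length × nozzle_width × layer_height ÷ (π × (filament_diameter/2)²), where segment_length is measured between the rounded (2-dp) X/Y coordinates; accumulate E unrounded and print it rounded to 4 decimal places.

G0 X-12.07 Y3.24 Z4.20
G1 X0.00 Y0.00 E0.1567
G1 X4.14 Y15.45 E0.3573
G1 X-7.93 Y18.69 E0.5140
G1 X-12.07 Y3.24 E0.7146

At z = 4.2 mm: the 16×12.5 cube contributes its full rectangle; (rotated 75° about Z; rotation is an isometry so areas/perimeters/island counts are preserved). The outline is a single polygon with 4 vertices. Extrusion per mm of travel: 0.4 × 0.2 / (π × 1.425²) = 0.012540. Accumulating E over each segment gives final E = 0.7146.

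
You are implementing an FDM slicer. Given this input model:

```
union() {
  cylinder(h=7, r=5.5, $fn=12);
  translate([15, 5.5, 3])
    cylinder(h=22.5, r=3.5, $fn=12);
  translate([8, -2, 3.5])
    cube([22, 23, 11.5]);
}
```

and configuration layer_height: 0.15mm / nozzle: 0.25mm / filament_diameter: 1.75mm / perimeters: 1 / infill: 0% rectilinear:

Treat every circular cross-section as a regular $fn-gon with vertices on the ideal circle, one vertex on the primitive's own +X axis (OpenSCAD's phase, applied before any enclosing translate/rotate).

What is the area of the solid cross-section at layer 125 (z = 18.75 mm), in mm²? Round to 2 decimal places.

36.75 mm²

At z = 18.75 mm: the cylinder does not reach this height (z outside [0, 7]); the r=3.5 cylinder at (15, 5.5) gives a regular 12-gon of circumradius 3.5 (constant along its height) (area = (12/2)·3.500²·sin(360°/12) = 36.75 mm²); the cube at (8, -2) is absent (z outside [3.5, 15]); Merging all regions: only the r=3.5 cylinder at (15, 5.5) is present, so the union is just that shape — area = 36.75 mm². Overall, the cross-section is a single solid region. Net area = 36.75 mm².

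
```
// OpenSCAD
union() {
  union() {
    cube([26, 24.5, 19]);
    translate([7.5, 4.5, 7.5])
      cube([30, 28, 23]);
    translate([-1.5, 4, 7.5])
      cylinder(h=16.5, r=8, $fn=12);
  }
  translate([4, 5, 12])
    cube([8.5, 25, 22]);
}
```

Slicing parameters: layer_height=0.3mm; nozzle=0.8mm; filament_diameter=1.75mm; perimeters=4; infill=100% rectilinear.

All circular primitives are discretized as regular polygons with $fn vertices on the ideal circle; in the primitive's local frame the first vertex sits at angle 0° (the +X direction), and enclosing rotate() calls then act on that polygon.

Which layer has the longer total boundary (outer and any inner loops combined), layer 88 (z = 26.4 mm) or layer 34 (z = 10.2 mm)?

layer 34 (z = 10.2 mm)

Layer 88 (z = 26.4): the cube does not reach this height (z outside [0, 19]); the 30×28 cube at (7.5, 4.5) contributes its full rectangle (perimeter 116.00 mm); the cylinder at (-1.5, 4) is not intersected at this z (z outside [7.5, 24]); Merging all regions: only the 30×28 cube at (7.5, 4.5) is present, so the union is just that shape — boundary = 116.00 mm; the cube at (4, 5) is present — its section is the full 8.5×25 rectangle (perimeter 67.00 mm); Taking the union: the regions partially overlap (shared area 125.00 mm²), so the edge portions inside another operand are dropped and the merged outline is re-measured after clipping — boundary = 123.00 mm. So its perimeter = 123.00 mm. Layer 34 (z = 10.2): the 26×24.5 cube contributes its full rectangle (perimeter 101.00 mm); the cube at (7.5, 4.5) is present — its section is the full 30×28 rectangle (perimeter 116.00 mm); the r=8 cylinder at (-1.5, 4) gives a regular 12-gon of circumradius 8 (constant along its height) (perimeter = 2·12·8.000·sin(180°/12) = 49.69 mm); Combining (union): the regions partially overlap (shared area 430.16 mm²), so the edge portions inside another operand are dropped and the merged outline is re-measured after clipping — boundary = 157.66 mm; the cube at (4, 5) does not reach this height (z outside [12, 34]); Merging all regions: only that combined region is present, so the union is just that shape — boundary = 157.66 mm. So its perimeter = 157.66 mm. Layer 34 is larger (157.66 vs 123.00 mm).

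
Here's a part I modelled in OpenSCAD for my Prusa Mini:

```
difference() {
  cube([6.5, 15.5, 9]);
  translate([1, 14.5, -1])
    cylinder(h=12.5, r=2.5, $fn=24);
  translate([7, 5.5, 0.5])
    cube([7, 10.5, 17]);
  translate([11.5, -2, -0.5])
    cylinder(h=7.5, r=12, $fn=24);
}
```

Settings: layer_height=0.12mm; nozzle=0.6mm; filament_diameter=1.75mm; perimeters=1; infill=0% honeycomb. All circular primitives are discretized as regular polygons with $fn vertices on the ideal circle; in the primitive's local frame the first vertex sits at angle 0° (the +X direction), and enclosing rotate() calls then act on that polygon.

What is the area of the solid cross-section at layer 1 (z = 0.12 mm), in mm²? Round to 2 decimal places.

50.03 mm²

At z = 0.12 mm: the 6.5×15.5 cube contributes its full rectangle (area 100.75 mm²); the r=2.5 cylinder at (1, 14.5) gives a regular 24-gon of circumradius 2.5 (constant along its height) (area = (24/2)·2.500²·sin(360°/24) = 19.41 mm²); the cube at (7, 5.5) does not reach this height (z outside [0.5, 17.5]); the r=12 cylinder at (11.5, -2) gives a regular 24-gon of circumradius 12 (constant along its height) (area = (24/2)·12.000²·sin(360°/24) = 447.24 mm²); Taking the first minus the rest: starting from the 6.5×15.5 cube (100.75 mm²), the r=2.5 cylinder at (1, 14.5) partially overlaps it — only the 10.69 mm² overlap (of its 19.41 mm²) is removed, clipping the outline; the r=12 cylinder at (11.5, -2) partially overlaps it — only the 40.03 mm² overlap (of its 447.24 mm²) is removed, clipping the outline — area = 50.03 mm². Overall, the cross-section is a single solid region. Net area = 50.03 mm².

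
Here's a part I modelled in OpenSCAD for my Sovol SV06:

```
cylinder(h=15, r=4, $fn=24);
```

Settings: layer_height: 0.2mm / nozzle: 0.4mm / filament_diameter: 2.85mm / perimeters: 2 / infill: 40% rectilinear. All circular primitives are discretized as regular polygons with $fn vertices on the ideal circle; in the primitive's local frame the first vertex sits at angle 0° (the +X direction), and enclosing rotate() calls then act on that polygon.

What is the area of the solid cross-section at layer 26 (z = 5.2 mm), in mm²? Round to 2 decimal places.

At z = 5.2 mm: the cylinder: section is a regular 24-gon, circumradius r=4 (area = (24/2)·4.000²·sin(360°/24) = 49.69 mm²). Overall, the cross-section is a single solid region. Net area = 49.69 mm².

49.69 mm²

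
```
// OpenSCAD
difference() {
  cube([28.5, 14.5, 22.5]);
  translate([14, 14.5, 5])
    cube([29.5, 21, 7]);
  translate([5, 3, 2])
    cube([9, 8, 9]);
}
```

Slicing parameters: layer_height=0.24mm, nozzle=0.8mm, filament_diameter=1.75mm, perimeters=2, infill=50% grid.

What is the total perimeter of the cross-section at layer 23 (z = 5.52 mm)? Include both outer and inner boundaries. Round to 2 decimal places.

120.00 mm

At z = 5.52 mm: the 28.5×14.5 cube contributes its full rectangle (perimeter 86.00 mm); the cube at (14, 14.5) is present — its section is the full 29.5×21 rectangle (perimeter 101.00 mm); the cube at (5, 3) is present — its section is the full 9×8 rectangle (perimeter 34.00 mm); After the difference (first − rest): starting from the 28.5×14.5 cube, the 29.5×21 cube at (14, 14.5) misses the remaining region (no effect); the 9×8 cube at (5, 3) lies wholly inside it (removes its full 72.00 mm² and its 34.00 mm outline becomes a hole wall) — boundary (outer + 1 inner loop) = 120.00 mm. Overall, the cross-section is one region with 1 hole. Total boundary length (outer + inner) = 120.00 mm.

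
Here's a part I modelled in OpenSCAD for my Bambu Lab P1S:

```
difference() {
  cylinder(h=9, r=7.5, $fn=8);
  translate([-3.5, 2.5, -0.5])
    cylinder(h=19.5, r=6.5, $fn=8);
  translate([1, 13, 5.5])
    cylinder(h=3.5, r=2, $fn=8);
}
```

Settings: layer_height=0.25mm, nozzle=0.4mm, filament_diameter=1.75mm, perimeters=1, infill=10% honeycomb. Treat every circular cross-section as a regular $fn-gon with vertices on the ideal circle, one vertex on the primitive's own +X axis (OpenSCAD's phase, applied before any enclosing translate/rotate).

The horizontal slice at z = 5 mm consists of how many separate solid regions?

1

At z = 5 mm: the cylinder: section is a regular 8-gon, circumradius r=7.5; the r=6.5 cylinder at (-3.5, 2.5) contributes a regular 8-gon of circumradius 6.5; the cylinder at (1, 13) is not intersected at this z (z outside [5.5, 9]); Subtracting the remaining from the first: starting from the r=7.5 cylinder, the r=6.5 cylinder at (-3.5, 2.5) partially overlaps it — only the 81.82 mm² overlap (of its 119.50 mm²) is removed, clipping the outline — 1 connected region. The result has 1 disconnected region.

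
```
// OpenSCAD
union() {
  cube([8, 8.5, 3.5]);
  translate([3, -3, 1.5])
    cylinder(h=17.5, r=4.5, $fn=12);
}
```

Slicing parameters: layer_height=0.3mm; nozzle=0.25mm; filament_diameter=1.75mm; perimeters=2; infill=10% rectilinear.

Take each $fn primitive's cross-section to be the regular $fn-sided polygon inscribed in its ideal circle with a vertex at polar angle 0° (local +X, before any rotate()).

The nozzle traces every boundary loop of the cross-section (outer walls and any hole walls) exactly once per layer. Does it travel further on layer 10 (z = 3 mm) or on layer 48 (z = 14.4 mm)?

layer 10 (z = 3 mm)

Layer 10 (z = 3): the cube (footprint 8×8.5) is included at this height (perimeter 33.00 mm); the r=4.5 cylinder at (3, -3) gives a regular 12-gon of circumradius 4.5 (constant along its height) (perimeter = 2·12·4.500·sin(180°/12) = 27.95 mm); Merging all regions: the regions partially overlap (shared area 6.19 mm²), so the edge portions inside another operand are dropped and the merged outline is re-measured after clipping — boundary = 47.67 mm. So its perimeter = 47.67 mm. Layer 48 (z = 14.4): the cube is absent (z outside [0, 3.5]); the r=4.5 cylinder at (3, -3) contributes a regular 12-gon of circumradius 4.5 (perimeter = 2·12·4.500·sin(180°/12) = 27.95 mm); Combining (union): only the r=4.5 cylinder at (3, -3) is present, so the union is just that shape — boundary = 27.95 mm. So its perimeter = 27.95 mm. Layer 10 is larger (47.67 vs 27.95 mm).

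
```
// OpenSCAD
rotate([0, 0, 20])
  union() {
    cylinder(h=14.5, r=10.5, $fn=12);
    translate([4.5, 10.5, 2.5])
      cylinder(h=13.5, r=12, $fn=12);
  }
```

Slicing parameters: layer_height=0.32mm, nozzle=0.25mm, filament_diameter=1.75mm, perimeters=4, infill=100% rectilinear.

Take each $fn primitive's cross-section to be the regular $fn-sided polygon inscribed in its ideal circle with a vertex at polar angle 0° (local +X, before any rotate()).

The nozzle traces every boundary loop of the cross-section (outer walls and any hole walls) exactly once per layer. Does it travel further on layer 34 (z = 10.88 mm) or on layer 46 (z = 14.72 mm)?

Layer 34 (z = 10.88): the r=10.5 cylinder gives a regular 12-gon of circumradius 10.5 (constant along its height) (perimeter = 2·12·10.500·sin(180°/12) = 65.22 mm); the cylinder at (4.5, 10.5): section is a regular 12-gon, circumradius r=12 (perimeter = 2·12·12.000·sin(180°/12) = 74.54 mm); Combining (union): the regions partially overlap (shared area 139.64 mm²), so the edge portions inside another operand are dropped and the merged outline is re-measured after clipping — boundary = 94.20 mm; (whole slice rotated 20° about Z — lengths, areas and connectivity unchanged). So its perimeter = 94.20 mm. Layer 46 (z = 14.72): the cylinder is absent (z outside [0, 14.5]); the r=12 cylinder at (4.5, 10.5) contributes a regular 12-gon of circumradius 12 (perimeter = 2·12·12.000·sin(180°/12) = 74.54 mm); Merging all regions: only the r=12 cylinder at (4.5, 10.5) is present, so the union is just that shape — boundary = 74.54 mm; (rotated 20° about Z; rotation is an isometry so areas/perimeters/island counts are preserved). So its perimeter = 74.54 mm. Layer 34 is larger (94.20 vs 74.54 mm).

layer 34 (z = 10.88 mm)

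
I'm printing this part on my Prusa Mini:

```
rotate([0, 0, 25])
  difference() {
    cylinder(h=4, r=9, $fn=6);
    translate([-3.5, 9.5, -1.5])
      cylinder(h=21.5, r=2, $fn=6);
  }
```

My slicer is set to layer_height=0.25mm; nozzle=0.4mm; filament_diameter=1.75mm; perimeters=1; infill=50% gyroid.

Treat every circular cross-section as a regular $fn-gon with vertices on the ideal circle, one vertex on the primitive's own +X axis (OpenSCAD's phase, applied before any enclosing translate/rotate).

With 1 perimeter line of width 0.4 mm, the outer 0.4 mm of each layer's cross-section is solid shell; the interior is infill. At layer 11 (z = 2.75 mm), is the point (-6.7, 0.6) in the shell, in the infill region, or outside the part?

infill

At z = 2.75 mm: the r=9 cylinder contributes a regular 6-gon of circumradius 9; the r=2 cylinder at (-3.5, 9.5) contributes a regular 6-gon of circumradius 2; After the difference (first − rest): starting from the r=9 cylinder, the r=2 cylinder at (-3.5, 9.5) partially overlaps it — only the 0.05 mm² overlap (of its 10.39 mm²) is removed, clipping the outline — 1 connected region; (rotated 25° about Z; rotation is an isometry so areas/perimeters/island counts are preserved). Overall, the cross-section is a single solid region. Undo the 25° rotation: the query point maps to (-5.819, 3.375) in the un-rotated model frame. The nearest boundary edge runs (-9.00, 0.00)→(-4.51, 7.78); distance from the point to it = 1.07 mm. The point is inside the cross-section and 1.07 mm from the nearest boundary — more than the 0.4 mm shell width (1 × 0.4), so it's in the infill interior.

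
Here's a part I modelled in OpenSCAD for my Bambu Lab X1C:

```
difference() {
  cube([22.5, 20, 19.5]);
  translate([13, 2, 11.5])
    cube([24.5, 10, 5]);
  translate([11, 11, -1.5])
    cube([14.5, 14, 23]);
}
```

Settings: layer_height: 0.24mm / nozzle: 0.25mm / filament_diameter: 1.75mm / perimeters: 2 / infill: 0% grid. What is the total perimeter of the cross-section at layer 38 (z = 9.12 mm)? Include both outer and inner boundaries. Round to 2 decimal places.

85.00 mm

At z = 9.12 mm: the cube (footprint 22.5×20) is included at this height (perimeter 85.00 mm); the cube at (13, 2) does not reach this height (z outside [11.5, 16.5]); the cube at (11, 11) is present — its section is the full 14.5×14 rectangle (perimeter 57.00 mm); Taking the first minus the rest: starting from the 22.5×20 cube, the 14.5×14 cube at (11, 11) partially overlaps it — only the 103.50 mm² overlap (of its 203.00 mm²) is removed, clipping the outline — boundary = 85.00 mm. Overall, the cross-section is a single solid region. Total boundary length (outer) = 85.00 mm.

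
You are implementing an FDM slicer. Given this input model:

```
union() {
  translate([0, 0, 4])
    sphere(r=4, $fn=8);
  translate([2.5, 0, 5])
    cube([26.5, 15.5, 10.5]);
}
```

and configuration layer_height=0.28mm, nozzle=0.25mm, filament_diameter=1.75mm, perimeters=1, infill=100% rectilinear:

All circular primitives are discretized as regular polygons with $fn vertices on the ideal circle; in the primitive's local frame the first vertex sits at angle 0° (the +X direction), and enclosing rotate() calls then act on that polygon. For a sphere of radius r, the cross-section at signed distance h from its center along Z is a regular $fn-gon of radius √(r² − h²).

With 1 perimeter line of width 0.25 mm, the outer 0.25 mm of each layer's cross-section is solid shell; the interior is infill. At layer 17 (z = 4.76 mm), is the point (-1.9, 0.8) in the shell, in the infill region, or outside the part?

At z = 4.76 mm: the r=4 sphere slices to a regular 8-gon of circumradius 3.927 (√(r²−h²) with h=0.76 from center); the cube at (2.5, 0) does not reach this height (z outside [5, 15.5]); Combining (union): only the r=4 sphere is present, so the union is just that shape — 1 connected region. Overall, the cross-section is a single solid region. The nearest boundary edge runs (-2.78, 2.78)→(-3.93, 0.00); distance from the point to it = 1.57 mm. The point is inside the cross-section and 1.57 mm from the nearest boundary — more than the 0.25 mm shell width (1 × 0.25), so it's in the infill interior.

infill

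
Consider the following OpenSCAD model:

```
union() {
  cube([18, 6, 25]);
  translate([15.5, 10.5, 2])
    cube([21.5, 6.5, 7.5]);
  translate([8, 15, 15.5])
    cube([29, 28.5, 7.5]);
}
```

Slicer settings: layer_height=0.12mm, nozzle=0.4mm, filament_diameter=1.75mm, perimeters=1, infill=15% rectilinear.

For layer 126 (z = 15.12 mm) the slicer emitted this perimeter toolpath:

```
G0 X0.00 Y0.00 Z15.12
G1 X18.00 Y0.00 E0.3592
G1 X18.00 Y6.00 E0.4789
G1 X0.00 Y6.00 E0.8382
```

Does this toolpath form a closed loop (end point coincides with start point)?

no

Start point (G0): (0.00, 0.00). End point (last G1): the path does not return to the start — open.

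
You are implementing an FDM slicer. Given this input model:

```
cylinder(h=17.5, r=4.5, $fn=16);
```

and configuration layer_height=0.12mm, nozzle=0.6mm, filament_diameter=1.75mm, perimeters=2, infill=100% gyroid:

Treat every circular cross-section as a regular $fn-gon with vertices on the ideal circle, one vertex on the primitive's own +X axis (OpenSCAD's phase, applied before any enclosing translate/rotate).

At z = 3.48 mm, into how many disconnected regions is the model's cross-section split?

1

At z = 3.48 mm: the cylinder: section is a regular 16-gon, circumradius r=4.5. The result has 1 disconnected region.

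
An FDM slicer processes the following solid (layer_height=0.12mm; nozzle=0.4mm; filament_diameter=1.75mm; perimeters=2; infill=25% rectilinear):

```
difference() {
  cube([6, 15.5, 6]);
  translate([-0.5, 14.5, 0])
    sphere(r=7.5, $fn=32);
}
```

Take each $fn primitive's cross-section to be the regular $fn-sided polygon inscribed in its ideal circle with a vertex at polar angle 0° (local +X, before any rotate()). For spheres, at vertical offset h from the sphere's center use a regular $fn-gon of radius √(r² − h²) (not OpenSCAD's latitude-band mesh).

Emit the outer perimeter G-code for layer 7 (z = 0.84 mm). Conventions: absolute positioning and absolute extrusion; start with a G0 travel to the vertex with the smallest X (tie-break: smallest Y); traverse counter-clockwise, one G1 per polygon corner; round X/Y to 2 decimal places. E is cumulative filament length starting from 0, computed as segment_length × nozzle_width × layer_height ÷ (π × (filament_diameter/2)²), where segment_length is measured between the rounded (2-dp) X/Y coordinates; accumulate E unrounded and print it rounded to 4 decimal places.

At z = 0.84 mm: the 6×15.5 cube contributes its full rectangle; the r=7.5 sphere at (-0.5, 14.5) slices to a regular 32-gon of circumradius 7.453 (√(r²−h²) with h=0.84 from center); Taking the first minus the rest: starting from the 6×15.5 cube, the r=7.5 sphere at (-0.5, 14.5) partially overlaps it — only the 43.37 mm² overlap (of its 173.38 mm²) is removed, clipping the outline — 1 connected region. The outline is a single polygon with 9 vertices. Extrusion per mm of travel: 0.4 × 0.12 / (π × 0.875²) = 0.019956. Accumulating E over each segment gives final E = 0.6282.

G0 X0.00 Y0.00 Z0.84
G1 X6.00 Y0.00 E0.1197
G1 X6.00 Y10.93 E0.3379
G1 X5.70 Y10.36 E0.3507
G1 X4.77 Y9.23 E0.3799
G1 X3.64 Y8.30 E0.4091
G1 X2.35 Y7.61 E0.4383
G1 X0.95 Y7.19 E0.4675
G1 X0.00 Y7.10 E0.4865
G1 X0.00 Y0.00 E0.6282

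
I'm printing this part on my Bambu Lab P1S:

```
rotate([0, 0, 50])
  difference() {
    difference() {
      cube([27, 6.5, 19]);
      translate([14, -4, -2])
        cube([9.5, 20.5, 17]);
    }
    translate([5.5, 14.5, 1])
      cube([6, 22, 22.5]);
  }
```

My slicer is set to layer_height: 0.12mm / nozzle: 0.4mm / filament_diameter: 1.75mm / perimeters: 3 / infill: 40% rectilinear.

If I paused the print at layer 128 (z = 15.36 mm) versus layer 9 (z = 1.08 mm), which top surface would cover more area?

Layer 128 (z = 15.36): the 27×6.5 cube contributes its full rectangle (area 175.50 mm²); the cube at (14, -4) is absent (z outside [-2, 15]); After the difference (first − rest): none of the subtracted shapes is present at this height, so the 27×6.5 cube is unchanged — area = 175.50 mm²; the 6×22 cube at (5.5, 14.5) contributes its full rectangle (area 132.00 mm²); Taking the first minus the rest: starting from that combined region (175.50 mm²), the 6×22 cube at (5.5, 14.5) misses the remaining region (no effect) — area = 175.50 mm²; (rotated 50° about Z; rotation is an isometry so areas/perimeters/island counts are preserved). So its area = 175.50 mm². Layer 9 (z = 1.08): the cube (footprint 27×6.5) is included at this height (area 175.50 mm²); the cube at (14, -4) (footprint 9.5×20.5) is included at this height (area 194.75 mm²); After the difference (first − rest): starting from the 27×6.5 cube (175.50 mm²), the 9.5×20.5 cube at (14, -4) partially overlaps it — only the 61.75 mm² overlap (of its 194.75 mm²) is removed, clipping the outline — area = 113.75 mm²; the cube at (5.5, 14.5) is present — its section is the full 6×22 rectangle (area 132.00 mm²); Taking the first minus the rest: starting from the result so far (113.75 mm²), the 6×22 cube at (5.5, 14.5) misses the remaining region (no effect) — area = 113.75 mm²; (whole slice rotated 50° about Z — lengths, areas and connectivity unchanged). So its area = 113.75 mm². Layer 128 is larger (175.50 vs 113.75 mm²).

layer 128 (z = 15.36 mm)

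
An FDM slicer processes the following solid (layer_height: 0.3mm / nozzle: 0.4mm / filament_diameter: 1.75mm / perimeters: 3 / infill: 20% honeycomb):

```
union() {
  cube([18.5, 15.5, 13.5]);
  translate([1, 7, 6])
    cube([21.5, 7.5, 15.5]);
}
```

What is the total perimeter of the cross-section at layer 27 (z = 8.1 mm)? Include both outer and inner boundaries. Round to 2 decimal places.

At z = 8.1 mm: the cube is present — its section is the full 18.5×15.5 rectangle (perimeter 68.00 mm); the cube at (1, 7) (footprint 21.5×7.5) is included at this height (perimeter 58.00 mm); Taking the union: the regions partially overlap (shared area 131.25 mm²), so the edge portions inside another operand are dropped and the merged outline is re-measured after clipping — boundary = 76.00 mm. Overall, the cross-section is a single solid region. Total boundary length (outer) = 76.00 mm.

76.00 mm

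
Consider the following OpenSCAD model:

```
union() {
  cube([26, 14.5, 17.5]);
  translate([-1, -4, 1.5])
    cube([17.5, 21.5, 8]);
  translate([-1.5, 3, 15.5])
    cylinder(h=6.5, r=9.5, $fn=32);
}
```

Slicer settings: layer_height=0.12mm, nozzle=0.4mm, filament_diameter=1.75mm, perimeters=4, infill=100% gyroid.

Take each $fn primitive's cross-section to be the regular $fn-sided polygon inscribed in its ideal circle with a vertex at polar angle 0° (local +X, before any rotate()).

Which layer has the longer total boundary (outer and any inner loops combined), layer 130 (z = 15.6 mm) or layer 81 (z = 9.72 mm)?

Layer 130 (z = 15.6): the cube is present — its section is the full 26×14.5 rectangle (perimeter 81.00 mm); the cube at (-1, -4) is not intersected at this z (z outside [1.5, 9.5]); the cylinder at (-1.5, 3): section is a regular 32-gon, circumradius r=9.5 (perimeter = 2·32·9.500·sin(180°/32) = 59.59 mm); Combining (union): the regions partially overlap (shared area 79.71 mm²), so the edge portions inside another operand are dropped and the merged outline is re-measured after clipping — boundary = 104.32 mm. So its perimeter = 104.32 mm. Layer 81 (z = 9.72): the 26×14.5 cube contributes its full rectangle (perimeter 81.00 mm); the cube at (-1, -4) is absent (z outside [1.5, 9.5]); the cylinder at (-1.5, 3) is absent (z outside [15.5, 22]); Merging all regions: only the 26×14.5 cube is present, so the union is just that shape — boundary = 81.00 mm. So its perimeter = 81.00 mm. Layer 130 is larger (104.32 vs 81.00 mm).

layer 130 (z = 15.6 mm)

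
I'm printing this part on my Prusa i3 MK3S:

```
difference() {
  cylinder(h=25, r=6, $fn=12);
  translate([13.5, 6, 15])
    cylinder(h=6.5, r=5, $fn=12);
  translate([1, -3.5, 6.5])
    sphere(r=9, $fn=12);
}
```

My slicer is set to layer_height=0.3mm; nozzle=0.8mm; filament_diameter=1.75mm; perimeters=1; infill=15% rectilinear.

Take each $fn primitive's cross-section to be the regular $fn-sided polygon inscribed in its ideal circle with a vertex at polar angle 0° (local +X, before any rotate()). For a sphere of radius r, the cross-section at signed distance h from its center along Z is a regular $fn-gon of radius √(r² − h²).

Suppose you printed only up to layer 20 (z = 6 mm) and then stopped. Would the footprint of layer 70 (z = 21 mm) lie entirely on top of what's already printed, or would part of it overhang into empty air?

part overhangs

Compare the two slices. At z = 6: the r=6 cylinder contributes a regular 12-gon of circumradius 6 (area = (12/2)·6.000²·sin(360°/12) = 108.00 mm²); the cylinder at (13.5, 6) is absent (z outside [15, 21.5]); the r=9 sphere at (1, -3.5) contributes a regular 12-gon of circumradius √(9²−0.5²) = 8.986 (area = (12/2)·8.986²·sin(360°/12) = 242.25 mm²); After the difference (first − rest): starting from the r=6 cylinder (108.00 mm²), the r=9 sphere at (1, -3.5) partially overlaps it — only the 103.56 mm² overlap (of its 242.25 mm²) is removed, clipping the outline — area = 4.44 mm². At z = 21: the r=6 cylinder contributes a regular 12-gon of circumradius 6 (area = (12/2)·6.000²·sin(360°/12) = 108.00 mm²); the r=5 cylinder at (13.5, 6) contributes a regular 12-gon of circumradius 5 (area = (12/2)·5.000²·sin(360°/12) = 75.00 mm²); the sphere at (1, -3.5) does not reach this height (|z−center|=14.500 > r=9); After the difference (first − rest): starting from the r=6 cylinder (108.00 mm²), the r=5 cylinder at (13.5, 6) misses the remaining region (no effect) — area = 108.00 mm². Checking containment: at z = 21 the cross-section extends beyond the z = 6 cross-section by about 103.56 mm².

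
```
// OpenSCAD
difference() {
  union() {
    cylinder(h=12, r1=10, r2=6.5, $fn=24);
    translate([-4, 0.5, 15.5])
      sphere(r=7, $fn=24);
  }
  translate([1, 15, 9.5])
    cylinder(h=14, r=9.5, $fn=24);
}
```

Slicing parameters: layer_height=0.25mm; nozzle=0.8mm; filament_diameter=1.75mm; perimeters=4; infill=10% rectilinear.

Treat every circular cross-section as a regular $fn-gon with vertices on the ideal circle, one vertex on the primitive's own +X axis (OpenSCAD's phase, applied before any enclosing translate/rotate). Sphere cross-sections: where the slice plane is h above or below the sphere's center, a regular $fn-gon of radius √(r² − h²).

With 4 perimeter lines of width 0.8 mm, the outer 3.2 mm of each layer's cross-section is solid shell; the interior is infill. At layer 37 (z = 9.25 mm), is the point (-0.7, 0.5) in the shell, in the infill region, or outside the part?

infill

At z = 9.25 mm: the cone contributes a regular 24-gon of circumradius 7.302 (interpolated between r1=10 and r2=6.5 at t=0.771); the r=7 sphere at (-4, 0.5) contributes a regular 24-gon of circumradius √(7²−6.25²) = 3.152; Combining (union): the r=7 sphere at (-4, 0.5) lies entirely inside the cone, so the union is just the cone — 1 connected region; the cylinder at (1, 15) is absent (z outside [9.5, 23.5]); Subtracting the remaining from the first: none of the subtracted shapes is present at this height, so that combined region is unchanged — 1 connected region. Overall, the cross-section is a single solid region. The nearest boundary edge runs (-6.32, 3.65)→(-5.16, 5.16); distance from the point to it = 6.38 mm. The point is inside the cross-section and 6.38 mm from the nearest boundary — more than the 3.2 mm shell width (4 × 0.8), so it's in the infill interior.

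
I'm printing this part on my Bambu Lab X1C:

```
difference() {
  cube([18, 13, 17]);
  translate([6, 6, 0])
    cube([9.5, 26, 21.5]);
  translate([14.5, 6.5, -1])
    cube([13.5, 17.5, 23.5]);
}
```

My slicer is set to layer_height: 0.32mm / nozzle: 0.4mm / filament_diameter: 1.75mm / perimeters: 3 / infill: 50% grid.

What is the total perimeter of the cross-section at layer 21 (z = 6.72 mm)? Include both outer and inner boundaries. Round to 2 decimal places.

At z = 6.72 mm: the 18×13 cube contributes its full rectangle (perimeter 62.00 mm); the 9.5×26 cube at (6, 6) contributes its full rectangle (perimeter 71.00 mm); the cube at (14.5, 6.5) is present — its section is the full 13.5×17.5 rectangle (perimeter 62.00 mm); Subtracting the remaining from the first: starting from the 18×13 cube, the 9.5×26 cube at (6, 6) partially overlaps it — only the 66.50 mm² overlap (of its 247.00 mm²) is removed, clipping the outline; the 13.5×17.5 cube at (14.5, 6.5) partially overlaps it — only the 16.25 mm² overlap (of its 236.25 mm²) is removed, clipping the outline — boundary = 63.00 mm. Overall, the cross-section is a single solid region. Total boundary length (outer) = 63.00 mm.

63.00 mm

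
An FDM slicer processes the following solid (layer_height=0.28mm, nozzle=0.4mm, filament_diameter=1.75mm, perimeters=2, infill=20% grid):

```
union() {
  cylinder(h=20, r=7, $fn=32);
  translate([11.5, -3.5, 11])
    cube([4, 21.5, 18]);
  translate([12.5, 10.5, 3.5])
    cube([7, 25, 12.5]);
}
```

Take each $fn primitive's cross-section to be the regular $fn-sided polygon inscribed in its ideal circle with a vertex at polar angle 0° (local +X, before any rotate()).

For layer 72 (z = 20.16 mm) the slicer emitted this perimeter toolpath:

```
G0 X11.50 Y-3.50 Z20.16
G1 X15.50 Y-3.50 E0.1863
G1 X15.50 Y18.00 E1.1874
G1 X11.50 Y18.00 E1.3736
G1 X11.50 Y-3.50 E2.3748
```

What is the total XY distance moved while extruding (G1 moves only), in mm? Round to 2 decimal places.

51.00 mm

Sum the Euclidean lengths of each G1 segment: total = 51.00 mm.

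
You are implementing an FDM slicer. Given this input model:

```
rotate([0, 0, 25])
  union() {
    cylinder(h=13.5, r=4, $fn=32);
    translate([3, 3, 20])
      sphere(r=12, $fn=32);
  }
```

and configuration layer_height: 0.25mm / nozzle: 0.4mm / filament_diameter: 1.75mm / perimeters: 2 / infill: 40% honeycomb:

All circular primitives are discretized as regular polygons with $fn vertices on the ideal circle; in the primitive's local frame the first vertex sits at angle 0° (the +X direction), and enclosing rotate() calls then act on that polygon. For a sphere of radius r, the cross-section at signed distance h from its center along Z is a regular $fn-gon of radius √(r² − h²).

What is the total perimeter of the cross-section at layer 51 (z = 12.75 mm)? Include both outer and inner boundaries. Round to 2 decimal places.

At z = 12.75 mm: the r=4 cylinder contributes a regular 32-gon of circumradius 4 (perimeter = 2·32·4.000·sin(180°/32) = 25.09 mm); the r=12 sphere at (3, 3) contributes a regular 32-gon of circumradius √(12²−7.25²) = 9.562 (perimeter = 2·32·9.562·sin(180°/32) = 59.99 mm); Combining (union): the r=4 cylinder lies entirely inside the r=12 sphere at (3, 3), so the union is just the r=12 sphere at (3, 3) — boundary = 59.99 mm; (rotated 25° about Z; rotation is an isometry so areas/perimeters/island counts are preserved). Overall, the cross-section is a single solid region. Total boundary length (outer) = 59.99 mm.

59.99 mm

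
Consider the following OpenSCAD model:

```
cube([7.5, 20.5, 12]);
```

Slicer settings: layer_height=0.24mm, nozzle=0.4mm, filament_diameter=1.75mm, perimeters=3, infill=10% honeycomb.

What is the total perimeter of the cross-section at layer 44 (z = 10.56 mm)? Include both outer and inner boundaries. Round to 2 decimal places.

At z = 10.56 mm: the cube is present — its section is the full 7.5×20.5 rectangle (perimeter 56.00 mm). Overall, the cross-section is a single solid region. Total boundary length (outer) = 56.00 mm.

56.00 mm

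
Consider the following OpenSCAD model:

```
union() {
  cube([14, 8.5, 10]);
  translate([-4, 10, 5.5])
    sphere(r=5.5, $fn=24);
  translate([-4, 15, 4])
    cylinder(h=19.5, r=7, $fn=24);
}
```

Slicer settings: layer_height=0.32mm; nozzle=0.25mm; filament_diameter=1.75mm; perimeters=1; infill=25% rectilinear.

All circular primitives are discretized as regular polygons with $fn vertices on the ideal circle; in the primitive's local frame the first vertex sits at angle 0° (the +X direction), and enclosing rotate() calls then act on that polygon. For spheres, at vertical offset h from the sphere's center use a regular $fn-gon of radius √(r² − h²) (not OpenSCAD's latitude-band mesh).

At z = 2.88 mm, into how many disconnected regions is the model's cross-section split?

At z = 2.88 mm: the 14×8.5 cube contributes its full rectangle; the r=5.5 sphere at (-4, 10) contributes a regular 24-gon of circumradius √(5.5²−2.62²) = 4.836; the cylinder at (-4, 15) is absent (z outside [4, 23.5]); Merging all regions: the regions partially overlap (shared area 0.37 mm²), so overlapping operands fuse into one piece — 1 connected region. The result has 1 disconnected region.

1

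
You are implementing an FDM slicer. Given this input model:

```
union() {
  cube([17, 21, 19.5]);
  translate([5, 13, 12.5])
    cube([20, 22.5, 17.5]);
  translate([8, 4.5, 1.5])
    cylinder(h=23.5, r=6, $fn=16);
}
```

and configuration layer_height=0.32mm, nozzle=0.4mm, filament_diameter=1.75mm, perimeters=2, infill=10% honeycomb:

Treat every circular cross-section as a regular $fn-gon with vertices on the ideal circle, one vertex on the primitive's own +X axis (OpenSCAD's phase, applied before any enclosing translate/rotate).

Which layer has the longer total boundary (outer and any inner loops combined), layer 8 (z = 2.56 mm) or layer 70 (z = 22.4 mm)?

layer 70 (z = 22.4 mm)

Layer 8 (z = 2.56): the cube is present — its section is the full 17×21 rectangle (perimeter 76.00 mm); the cube at (5, 13) is absent (z outside [12.5, 30]); the r=6 cylinder at (8, 4.5) contributes a regular 16-gon of circumradius 6 (perimeter = 2·16·6.000·sin(180°/16) = 37.46 mm); Combining (union): the regions partially overlap (shared area 102.74 mm²), so the edge portions inside another operand are dropped and the merged outline is re-measured after clipping — boundary = 76.72 mm. So its perimeter = 76.72 mm. Layer 70 (z = 22.4): the cube is not intersected at this z (z outside [0, 19.5]); the 20×22.5 cube at (5, 13) contributes its full rectangle (perimeter 85.00 mm); the cylinder at (8, 4.5): section is a regular 16-gon, circumradius r=6 (perimeter = 2·16·6.000·sin(180°/16) = 37.46 mm); Merging all regions: the 2 present regions are separate (no shared area or edge), so areas and boundary lengths simply add and each stays a separate island — boundary = 122.46 mm. So its perimeter = 122.46 mm. Layer 70 is larger (122.46 vs 76.72 mm).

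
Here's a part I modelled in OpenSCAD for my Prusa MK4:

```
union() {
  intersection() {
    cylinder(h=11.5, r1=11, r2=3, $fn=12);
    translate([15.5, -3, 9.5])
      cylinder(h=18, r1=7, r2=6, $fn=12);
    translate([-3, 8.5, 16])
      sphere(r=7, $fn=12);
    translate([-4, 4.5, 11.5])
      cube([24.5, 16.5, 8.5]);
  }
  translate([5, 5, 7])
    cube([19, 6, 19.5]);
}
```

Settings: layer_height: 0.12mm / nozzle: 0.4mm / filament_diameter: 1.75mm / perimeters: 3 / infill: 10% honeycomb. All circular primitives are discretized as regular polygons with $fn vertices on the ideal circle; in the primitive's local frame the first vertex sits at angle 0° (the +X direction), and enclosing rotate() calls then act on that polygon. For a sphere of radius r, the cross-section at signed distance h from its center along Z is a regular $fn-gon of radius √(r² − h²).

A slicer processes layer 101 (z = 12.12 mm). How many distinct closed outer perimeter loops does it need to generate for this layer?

At z = 12.12 mm: the cone is absent (z outside [0, 11.5]); the cone at (15.5, -3) (r1=7→r2=6) has section circumradius 6.854 here — a regular 12-gon; the r=7 sphere at (-3, 8.5) contributes a regular 12-gon of circumradius √(7²−3.88²) = 5.826; the 24.5×16.5 cube at (-4, 4.5) contributes its full rectangle; After intersecting: at least one operand is absent at this height, so nothing remains; the cube at (5, 5) (footprint 19×6) is included at this height; Taking the union: only the 19×6 cube at (5, 5) is present, so the union is just that shape — 1 connected region. The result has 1 disconnected region.

1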